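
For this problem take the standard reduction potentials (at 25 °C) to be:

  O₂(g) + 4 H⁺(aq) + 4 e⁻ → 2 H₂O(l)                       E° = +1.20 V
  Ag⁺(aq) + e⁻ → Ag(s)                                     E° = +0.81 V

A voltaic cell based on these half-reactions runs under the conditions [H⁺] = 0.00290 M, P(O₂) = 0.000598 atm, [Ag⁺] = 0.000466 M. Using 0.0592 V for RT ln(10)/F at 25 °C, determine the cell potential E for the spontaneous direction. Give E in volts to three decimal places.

+0.389 V

O₂/H₂O is the cathode (higher E°), Ag⁺/Ag the anode: E°cell = +1.20 − (+0.81) = +0.39 V, n = 4.
Overall: O₂(g) + 4 H⁺(aq) + 4 Ag(s) → 2 H₂O(l) + 4 Ag⁺(aq)
Q = [Ag⁺]^4 / (P(O₂)·[H⁺]^4); log Q = 0.047.
E = E° − (0.0592/n) log Q = +0.39 − (0.0592/4)(0.047) = +0.389 V.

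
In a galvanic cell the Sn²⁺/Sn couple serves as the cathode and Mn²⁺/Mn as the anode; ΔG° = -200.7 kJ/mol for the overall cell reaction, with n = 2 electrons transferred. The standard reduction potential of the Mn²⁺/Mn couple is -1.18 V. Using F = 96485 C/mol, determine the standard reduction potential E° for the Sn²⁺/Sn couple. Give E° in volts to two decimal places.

E°cell = −ΔG°/(nF) = −(-200.7×10³)/((2)(96485)) = +1.040 V.
Since Sn²⁺/Sn is the cathode and Mn²⁺/Mn the anode, E°cell = E°(Sn²⁺/Sn) − E°(Mn²⁺/Mn).
So E°(Sn²⁺/Sn) = E°cell + E°(Mn²⁺/Mn) = +1.040 + (-1.18) = -0.14 V.

-0.14 V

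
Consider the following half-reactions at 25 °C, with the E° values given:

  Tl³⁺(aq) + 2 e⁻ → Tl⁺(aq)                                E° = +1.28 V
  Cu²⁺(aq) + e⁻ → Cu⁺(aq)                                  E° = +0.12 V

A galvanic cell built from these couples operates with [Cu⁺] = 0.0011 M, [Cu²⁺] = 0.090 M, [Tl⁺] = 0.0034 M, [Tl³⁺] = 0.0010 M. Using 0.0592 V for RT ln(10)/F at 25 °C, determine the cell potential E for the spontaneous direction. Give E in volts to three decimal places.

+1.031 V

Tl³⁺/Tl⁺ is the cathode (higher E°), Cu²⁺/Cu⁺ the anode: E°cell = +1.28 − (+0.12) = +1.16 V, n = 2.
Overall: Tl³⁺(aq) + 2 Cu⁺(aq) → Tl⁺(aq) + 2 Cu²⁺(aq)
Q = [Tl⁺]·[Cu²⁺]^2 / ([Tl³⁺]·[Cu⁺]^2); log Q = 4.357.
E = E° − (0.0592/n) log Q = +1.16 − (0.0592/2)(4.357) = +1.031 V.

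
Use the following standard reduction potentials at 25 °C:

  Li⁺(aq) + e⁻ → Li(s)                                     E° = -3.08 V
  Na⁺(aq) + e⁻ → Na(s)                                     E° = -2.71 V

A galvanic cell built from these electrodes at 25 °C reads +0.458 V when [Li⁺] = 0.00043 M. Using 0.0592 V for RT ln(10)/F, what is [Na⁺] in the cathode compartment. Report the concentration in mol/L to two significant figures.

Na⁺/Na is the cathode, Li⁺/Li the anode: E°cell = +0.37 V, n = 1.
Overall reaction: Na⁺(aq) + Li(s) → Na(s) + Li⁺(aq); Q = [Li⁺]^1/[Na⁺]^1.
From E = E° − (0.0592/n) log Q: log Q = (E° − E)·n/0.0592 = (+0.37 − (+0.458))·1/0.0592 = -1.4865.
So 1·log[Na⁺] = 1·log(0.00043) − log Q = -3.3665 − (-1.4865) = -1.8800; [Na⁺] = 10^(-1.8800) ≈ 0.013 M.

0.013 M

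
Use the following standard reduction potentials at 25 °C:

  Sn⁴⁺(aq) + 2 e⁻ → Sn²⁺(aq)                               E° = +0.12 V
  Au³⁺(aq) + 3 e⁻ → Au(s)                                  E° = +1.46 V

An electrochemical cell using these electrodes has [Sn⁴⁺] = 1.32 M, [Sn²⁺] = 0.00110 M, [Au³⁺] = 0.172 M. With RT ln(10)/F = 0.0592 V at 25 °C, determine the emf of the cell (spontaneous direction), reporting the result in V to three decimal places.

Au³⁺/Au is the cathode (higher E°), Sn⁴⁺/Sn²⁺ the anode: E°cell = +1.46 − (+0.12) = +1.34 V, n = 6.
Overall: 2 Au³⁺(aq) + 3 Sn²⁺(aq) → 2 Au(s) + 3 Sn⁴⁺(aq)
Q = [Sn⁴⁺]^3 / ([Au³⁺]^2·[Sn²⁺]^3); log Q = 10.766.
E = E° − (0.0592/n) log Q = +1.34 − (0.0592/6)(10.766) = +1.234 V.

+1.234 V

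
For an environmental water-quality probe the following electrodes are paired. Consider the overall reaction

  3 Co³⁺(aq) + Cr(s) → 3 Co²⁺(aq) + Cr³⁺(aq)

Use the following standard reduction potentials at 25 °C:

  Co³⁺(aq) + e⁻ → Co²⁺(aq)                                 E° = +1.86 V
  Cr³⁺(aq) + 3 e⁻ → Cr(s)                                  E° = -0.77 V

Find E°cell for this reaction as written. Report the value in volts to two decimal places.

The Co³⁺/Co²⁺ couple has the higher reduction potential, so it is the cathode; Cr³⁺/Cr is oxidised at the anode.
E°cell = E°(cathode) − E°(anode) = (+1.86) − (-0.77) = +2.63 V.

+2.63 V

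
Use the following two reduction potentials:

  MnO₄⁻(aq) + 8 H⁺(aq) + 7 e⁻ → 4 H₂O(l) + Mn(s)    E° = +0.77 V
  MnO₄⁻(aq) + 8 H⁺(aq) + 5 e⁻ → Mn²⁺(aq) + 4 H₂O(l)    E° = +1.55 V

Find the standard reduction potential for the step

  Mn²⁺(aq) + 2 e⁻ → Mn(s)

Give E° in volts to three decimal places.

Sequential free energies add, so n₃E°₃ = n₁E°₁ + n₂E°₂.
With n₃ = 7, and the known step contributing 5×(+1.55) V, the unknown satisfies 2·E° = 7×(+0.77) − 5×(+1.55) = -2.360.
E° = -2.360 / 2 = -1.180 V.

-1.180 V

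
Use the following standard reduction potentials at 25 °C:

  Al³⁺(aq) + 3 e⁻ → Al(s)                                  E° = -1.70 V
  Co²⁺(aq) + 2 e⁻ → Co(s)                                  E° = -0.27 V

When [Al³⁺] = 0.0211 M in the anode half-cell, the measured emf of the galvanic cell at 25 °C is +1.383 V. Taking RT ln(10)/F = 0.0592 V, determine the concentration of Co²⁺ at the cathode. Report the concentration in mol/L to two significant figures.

Co²⁺/Co is the cathode, Al³⁺/Al the anode: E°cell = +1.43 V, n = 6.
Overall reaction: 3 Co²⁺(aq) + 2 Al(s) → 3 Co(s) + 2 Al³⁺(aq); Q = [Al³⁺]^2/[Co²⁺]^3.
From E = E° − (0.0592/n) log Q: log Q = (E° − E)·n/0.0592 = (+1.43 − (+1.383))·6/0.0592 = 4.7635.
So 3·log[Co²⁺] = 2·log(0.0211) − log Q = -3.3514 − (4.7635) = -8.1149; log[Co²⁺] = -8.1149 / 3 = -2.7050; [Co²⁺] = 10^(-2.7050) ≈ 0.0020 M.

0.0020 M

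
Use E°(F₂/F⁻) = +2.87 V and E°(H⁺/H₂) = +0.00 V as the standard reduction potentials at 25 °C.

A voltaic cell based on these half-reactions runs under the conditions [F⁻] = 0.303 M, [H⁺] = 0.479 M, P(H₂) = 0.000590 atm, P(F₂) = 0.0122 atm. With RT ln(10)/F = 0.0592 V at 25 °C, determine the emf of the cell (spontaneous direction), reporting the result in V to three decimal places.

+2.767 V

F₂/F⁻ is the cathode (higher E°), H⁺/H₂ the anode: E°cell = +2.87 − (+0.00) = +2.87 V, n = 2.
Overall: F₂(g) + H₂(g) → 2 F⁻(aq) + 2 H⁺(aq)
Q = [F⁻]^2·[H⁺]^2 / (P(F₂)·P(H₂)); log Q = 3.466.
E = E° − (0.0592/n) log Q = +2.87 − (0.0592/2)(3.466) = +2.767 V.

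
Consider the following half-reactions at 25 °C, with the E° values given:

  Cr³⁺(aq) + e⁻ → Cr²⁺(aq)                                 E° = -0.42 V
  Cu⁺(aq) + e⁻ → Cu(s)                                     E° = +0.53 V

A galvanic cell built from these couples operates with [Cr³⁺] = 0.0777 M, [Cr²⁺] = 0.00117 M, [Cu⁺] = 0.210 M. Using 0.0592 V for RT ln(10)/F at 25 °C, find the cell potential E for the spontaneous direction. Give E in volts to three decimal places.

Cu⁺/Cu is the cathode (higher E°), Cr³⁺/Cr²⁺ the anode: E°cell = +0.53 − (-0.42) = +0.95 V, n = 1.
Overall: Cu⁺(aq) + Cr²⁺(aq) → Cu(s) + Cr³⁺(aq)
Q = [Cr³⁺] / ([Cu⁺]·[Cr²⁺]); log Q = 2.500.
E = E° − (0.0592/n) log Q = +0.95 − (0.0592/1)(2.500) = +0.802 V.

+0.802 V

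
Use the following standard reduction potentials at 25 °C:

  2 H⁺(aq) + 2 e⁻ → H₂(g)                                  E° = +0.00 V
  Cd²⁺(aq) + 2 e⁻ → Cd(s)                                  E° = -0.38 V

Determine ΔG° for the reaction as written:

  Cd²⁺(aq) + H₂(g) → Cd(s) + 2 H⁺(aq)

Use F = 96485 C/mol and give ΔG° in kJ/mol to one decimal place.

+73.3 kJ/mol

As written, Cd²⁺/Cd is reduced (cathode) and H⁺/H₂ is oxidised (anode), so E°cell = (-0.38) − (+0.00) = -0.38 V.
Balancing electrons gives n = 2.
ΔG° = −nFE° = −(2)(96485)(-0.38) = 73,329 J = +73.3 kJ/mol.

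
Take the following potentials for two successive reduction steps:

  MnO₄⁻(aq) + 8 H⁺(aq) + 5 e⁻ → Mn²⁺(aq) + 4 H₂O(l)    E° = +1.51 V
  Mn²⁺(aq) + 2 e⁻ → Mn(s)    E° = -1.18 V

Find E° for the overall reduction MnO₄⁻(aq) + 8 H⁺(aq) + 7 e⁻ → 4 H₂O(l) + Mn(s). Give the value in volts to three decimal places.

+0.741 V

Standard free energies of sequential steps add: ΔG°₃ = ΔG°₁ + ΔG°₂, so n₃E°₃ = n₁E°₁ + n₂E°₂.
E°₃ = (5×+1.51 + 2×-1.18) / 7 = (+5.190) / 7 = +0.741 V.
E° values themselves are not directly additive — weighting by electron count is essential.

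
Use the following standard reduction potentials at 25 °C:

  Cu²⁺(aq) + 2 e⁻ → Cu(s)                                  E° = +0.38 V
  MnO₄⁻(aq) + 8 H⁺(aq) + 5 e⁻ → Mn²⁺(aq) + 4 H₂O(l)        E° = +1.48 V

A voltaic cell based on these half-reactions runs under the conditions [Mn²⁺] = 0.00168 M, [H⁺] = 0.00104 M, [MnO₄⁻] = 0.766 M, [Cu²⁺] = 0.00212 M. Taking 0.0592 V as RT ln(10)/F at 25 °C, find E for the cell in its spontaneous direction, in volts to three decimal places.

MnO₄⁻/Mn²⁺ is the cathode (higher E°), Cu²⁺/Cu the anode: E°cell = +1.48 − (+0.38) = +1.10 V, n = 10.
Overall: 2 MnO₄⁻(aq) + 16 H⁺(aq) + 5 Cu(s) → 2 Mn²⁺(aq) + 8 H₂O(l) + 5 Cu²⁺(aq)
Q = [Mn²⁺]^2·[Cu²⁺]^5 / ([MnO₄⁻]^2·[H⁺]^16); log Q = 29.041.
E = E° − (0.0592/n) log Q = +1.10 − (0.0592/10)(29.041) = +0.928 V.

+0.928 V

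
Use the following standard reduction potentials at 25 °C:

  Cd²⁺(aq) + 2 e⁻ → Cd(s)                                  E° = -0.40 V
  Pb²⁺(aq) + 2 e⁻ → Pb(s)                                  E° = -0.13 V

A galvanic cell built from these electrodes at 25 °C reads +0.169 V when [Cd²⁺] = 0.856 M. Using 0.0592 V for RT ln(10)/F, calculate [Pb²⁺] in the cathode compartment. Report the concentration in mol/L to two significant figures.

Pb²⁺/Pb is the cathode, Cd²⁺/Cd the anode: E°cell = +0.27 V, n = 2.
Overall reaction: Pb²⁺(aq) + Cd(s) → Pb(s) + Cd²⁺(aq); Q = [Cd²⁺]^1/[Pb²⁺]^1.
From E = E° − (0.0592/n) log Q: log Q = (E° − E)·n/0.0592 = (+0.27 − (+0.169))·2/0.0592 = 3.4122.
So 1·log[Pb²⁺] = 1·log(0.856) − log Q = -0.0675 − (3.4122) = -3.4797; [Pb²⁺] = 10^(-3.4797) ≈ 0.00033 M.

0.00033 M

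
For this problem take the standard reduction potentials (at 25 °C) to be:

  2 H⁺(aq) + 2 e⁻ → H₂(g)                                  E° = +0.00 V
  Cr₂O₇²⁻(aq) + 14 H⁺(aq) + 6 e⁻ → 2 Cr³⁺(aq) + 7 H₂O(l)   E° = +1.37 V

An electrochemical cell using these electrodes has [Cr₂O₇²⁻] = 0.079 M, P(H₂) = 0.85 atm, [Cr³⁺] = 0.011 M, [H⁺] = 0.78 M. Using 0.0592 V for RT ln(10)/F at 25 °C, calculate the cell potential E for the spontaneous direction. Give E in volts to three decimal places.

Cr₂O₇²⁻/Cr³⁺ is the cathode (higher E°), H⁺/H₂ the anode: E°cell = +1.37 − (+0.00) = +1.37 V, n = 6.
Overall: Cr₂O₇²⁻(aq) + 8 H⁺(aq) + 3 H₂(g) → 2 Cr³⁺(aq) + 7 H₂O(l)
Q = [Cr³⁺]^2 / ([Cr₂O₇²⁻]·[H⁺]^8·P(H₂)^3); log Q = -1.740.
E = E° − (0.0592/n) log Q = +1.37 − (0.0592/6)(-1.740) = +1.387 V.

+1.387 V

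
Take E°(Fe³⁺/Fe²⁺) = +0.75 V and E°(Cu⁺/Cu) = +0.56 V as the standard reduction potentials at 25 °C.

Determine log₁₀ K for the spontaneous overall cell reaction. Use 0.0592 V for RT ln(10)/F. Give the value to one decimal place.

Cathode: Fe³⁺/Fe²⁺; anode: Cu⁺/Cu. E°cell = +0.19 V, n = 1.
log K = nE°cell / 0.0592 = (1)(+0.19) / 0.0592 = 3.2.

3.2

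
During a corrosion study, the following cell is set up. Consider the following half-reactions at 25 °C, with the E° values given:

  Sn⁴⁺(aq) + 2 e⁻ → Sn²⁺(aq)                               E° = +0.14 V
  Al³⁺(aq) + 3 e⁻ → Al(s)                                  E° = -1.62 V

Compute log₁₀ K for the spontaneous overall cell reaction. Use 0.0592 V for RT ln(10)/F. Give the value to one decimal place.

Cathode: Sn⁴⁺/Sn²⁺; anode: Al³⁺/Al. E°cell = +1.76 V, n = 6.
log K = nE°cell / 0.0592 = (6)(+1.76) / 0.0592 = 178.4.

178.4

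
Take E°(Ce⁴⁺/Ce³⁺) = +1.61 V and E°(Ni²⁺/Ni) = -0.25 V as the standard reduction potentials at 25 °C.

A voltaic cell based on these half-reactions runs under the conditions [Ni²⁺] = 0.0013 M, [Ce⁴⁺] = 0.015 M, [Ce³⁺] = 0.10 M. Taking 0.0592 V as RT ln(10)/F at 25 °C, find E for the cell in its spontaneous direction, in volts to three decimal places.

Ce⁴⁺/Ce³⁺ is the cathode (higher E°), Ni²⁺/Ni the anode: E°cell = +1.61 − (-0.25) = +1.86 V, n = 2.
Overall: 2 Ce⁴⁺(aq) + Ni(s) → 2 Ce³⁺(aq) + Ni²⁺(aq)
Q = [Ce³⁺]^2·[Ni²⁺] / ([Ce⁴⁺]^2); log Q = -1.238.
E = E° − (0.0592/n) log Q = +1.86 − (0.0592/2)(-1.238) = +1.897 V.

+1.897 V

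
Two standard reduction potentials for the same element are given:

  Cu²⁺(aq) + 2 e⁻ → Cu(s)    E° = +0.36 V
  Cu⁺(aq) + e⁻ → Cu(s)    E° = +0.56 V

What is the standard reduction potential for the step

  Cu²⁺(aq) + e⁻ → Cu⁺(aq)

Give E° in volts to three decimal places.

+0.160 V

Sequential free energies add, so n₃E°₃ = n₁E°₁ + n₂E°₂.
With n₃ = 2, and the known step contributing 1×(+0.56) V, the unknown satisfies 1·E° = 2×(+0.36) − 1×(+0.56) = +0.160.
E° = +0.160 / 1 = +0.160 V.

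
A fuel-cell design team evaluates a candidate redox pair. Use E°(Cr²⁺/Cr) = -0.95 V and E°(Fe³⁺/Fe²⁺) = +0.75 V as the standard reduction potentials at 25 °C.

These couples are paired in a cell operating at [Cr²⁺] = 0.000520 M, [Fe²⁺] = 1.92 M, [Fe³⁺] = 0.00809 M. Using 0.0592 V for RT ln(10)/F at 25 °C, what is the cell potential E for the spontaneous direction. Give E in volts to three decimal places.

+1.657 V

Fe³⁺/Fe²⁺ is the cathode (higher E°), Cr²⁺/Cr the anode: E°cell = +0.75 − (-0.95) = +1.70 V, n = 2.
Overall: 2 Fe³⁺(aq) + Cr(s) → 2 Fe²⁺(aq) + Cr²⁺(aq)
Q = [Fe²⁺]^2·[Cr²⁺] / ([Fe³⁺]^2); log Q = 1.467.
E = E° − (0.0592/n) log Q = +1.70 − (0.0592/2)(1.467) = +1.657 V.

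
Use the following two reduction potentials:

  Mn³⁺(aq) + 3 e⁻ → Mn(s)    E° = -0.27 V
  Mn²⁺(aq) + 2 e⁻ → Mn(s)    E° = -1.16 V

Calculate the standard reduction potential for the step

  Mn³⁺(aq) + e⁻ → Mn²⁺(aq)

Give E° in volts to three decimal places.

Sequential free energies add, so n₃E°₃ = n₁E°₁ + n₂E°₂.
With n₃ = 3, and the known step contributing 2×(-1.16) V, the unknown satisfies 1·E° = 3×(-0.27) − 2×(-1.16) = +1.510.
E° = +1.510 / 1 = +1.510 V.

+1.510 V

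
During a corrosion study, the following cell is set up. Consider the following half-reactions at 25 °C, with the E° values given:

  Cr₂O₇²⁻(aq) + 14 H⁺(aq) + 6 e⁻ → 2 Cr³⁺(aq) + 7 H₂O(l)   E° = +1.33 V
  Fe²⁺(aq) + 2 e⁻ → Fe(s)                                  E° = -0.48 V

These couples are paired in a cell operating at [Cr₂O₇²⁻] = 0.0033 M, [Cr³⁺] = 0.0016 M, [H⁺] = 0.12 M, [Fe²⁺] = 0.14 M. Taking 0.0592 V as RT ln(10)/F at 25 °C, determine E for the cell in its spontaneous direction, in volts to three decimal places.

Cr₂O₇²⁻/Cr³⁺ is the cathode (higher E°), Fe²⁺/Fe the anode: E°cell = +1.33 − (-0.48) = +1.81 V, n = 6.
Overall: Cr₂O₇²⁻(aq) + 14 H⁺(aq) + 3 Fe(s) → 2 Cr³⁺(aq) + 7 H₂O(l) + 3 Fe²⁺(aq)
Q = [Cr³⁺]^2·[Fe²⁺]^3 / ([Cr₂O₇²⁻]·[H⁺]^14); log Q = 7.220.
E = E° − (0.0592/n) log Q = +1.81 − (0.0592/6)(7.220) = +1.739 V.

+1.739 V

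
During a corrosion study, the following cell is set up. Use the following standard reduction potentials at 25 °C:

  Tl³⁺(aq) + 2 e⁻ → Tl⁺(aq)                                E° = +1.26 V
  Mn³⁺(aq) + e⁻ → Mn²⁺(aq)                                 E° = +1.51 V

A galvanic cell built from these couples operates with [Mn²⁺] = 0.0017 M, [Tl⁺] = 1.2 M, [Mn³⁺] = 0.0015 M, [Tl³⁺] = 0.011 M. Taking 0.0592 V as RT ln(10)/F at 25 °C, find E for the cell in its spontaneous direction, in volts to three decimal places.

+0.307 V

Mn³⁺/Mn²⁺ is the cathode (higher E°), Tl³⁺/Tl⁺ the anode: E°cell = +1.51 − (+1.26) = +0.25 V, n = 2.
Overall: 2 Mn³⁺(aq) + Tl⁺(aq) → 2 Mn²⁺(aq) + Tl³⁺(aq)
Q = [Mn²⁺]^2·[Tl³⁺] / ([Mn³⁺]^2·[Tl⁺]); log Q = -1.929.
E = E° − (0.0592/n) log Q = +0.25 − (0.0592/2)(-1.929) = +0.307 V.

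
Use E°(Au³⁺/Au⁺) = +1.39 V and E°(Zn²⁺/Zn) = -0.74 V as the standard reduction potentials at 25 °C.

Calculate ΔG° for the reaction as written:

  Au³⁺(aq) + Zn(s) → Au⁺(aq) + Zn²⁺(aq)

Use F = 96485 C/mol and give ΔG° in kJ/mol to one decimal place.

As written, Au³⁺/Au⁺ is reduced (cathode) and Zn²⁺/Zn is oxidised (anode), so E°cell = (+1.39) − (-0.74) = +2.13 V.
Balancing electrons gives n = 2.
ΔG° = −nFE° = −(2)(96485)(+2.13) = -411,026 J = -411.0 kJ/mol.

-411.0 kJ/mol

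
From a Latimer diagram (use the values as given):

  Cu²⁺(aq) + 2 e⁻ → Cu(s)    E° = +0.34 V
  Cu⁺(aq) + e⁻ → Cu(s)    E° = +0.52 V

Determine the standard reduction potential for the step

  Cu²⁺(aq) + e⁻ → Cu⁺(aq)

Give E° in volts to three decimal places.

+0.160 V

Sequential free energies add, so n₃E°₃ = n₁E°₁ + n₂E°₂.
With n₃ = 2, and the known step contributing 1×(+0.52) V, the unknown satisfies 1·E° = 2×(+0.34) − 1×(+0.52) = +0.160.
E° = +0.160 / 1 = +0.160 V.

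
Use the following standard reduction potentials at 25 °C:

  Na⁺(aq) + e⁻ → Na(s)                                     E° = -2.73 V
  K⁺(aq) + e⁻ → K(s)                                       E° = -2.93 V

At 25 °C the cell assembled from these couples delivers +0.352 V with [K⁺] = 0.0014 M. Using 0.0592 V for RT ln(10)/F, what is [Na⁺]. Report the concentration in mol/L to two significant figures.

Na⁺/Na is the cathode, K⁺/K the anode: E°cell = +0.20 V, n = 1.
Overall reaction: Na⁺(aq) + K(s) → Na(s) + K⁺(aq); Q = [K⁺]^1/[Na⁺]^1.
From E = E° − (0.0592/n) log Q: log Q = (E° − E)·n/0.0592 = (+0.20 − (+0.352))·1/0.0592 = -2.5676.
So 1·log[Na⁺] = 1·log(0.0014) − log Q = -2.8539 − (-2.5676) = -0.2863; [Na⁺] = 10^(-0.2863) ≈ 0.52 M.

0.52 M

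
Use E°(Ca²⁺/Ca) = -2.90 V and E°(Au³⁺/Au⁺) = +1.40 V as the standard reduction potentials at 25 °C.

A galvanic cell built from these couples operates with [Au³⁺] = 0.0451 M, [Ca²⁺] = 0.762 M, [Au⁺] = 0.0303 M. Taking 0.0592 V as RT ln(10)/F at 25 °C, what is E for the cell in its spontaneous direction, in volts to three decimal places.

+4.309 V

Au³⁺/Au⁺ is the cathode (higher E°), Ca²⁺/Ca the anode: E°cell = +1.40 − (-2.90) = +4.30 V, n = 2.
Overall: Au³⁺(aq) + Ca(s) → Au⁺(aq) + Ca²⁺(aq)
Q = [Au⁺]·[Ca²⁺] / ([Au³⁺]); log Q = -0.291.
E = E° − (0.0592/n) log Q = +4.30 − (0.0592/2)(-0.291) = +4.309 V.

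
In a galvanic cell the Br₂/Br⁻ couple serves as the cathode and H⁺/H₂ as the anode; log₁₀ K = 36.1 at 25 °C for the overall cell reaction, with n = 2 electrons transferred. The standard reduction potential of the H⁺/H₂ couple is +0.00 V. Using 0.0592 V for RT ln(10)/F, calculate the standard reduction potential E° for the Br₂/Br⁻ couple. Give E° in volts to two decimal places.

+1.07 V

E°cell = (0.0592/n)·log K = (0.0592/2)(36.1) = +1.069 V.
Since Br₂/Br⁻ is the cathode and H⁺/H₂ the anode, E°cell = E°(Br₂/Br⁻) − E°(H⁺/H₂).
So E°(Br₂/Br⁻) = E°cell + E°(H⁺/H₂) = +1.069 + (+0.00) = +1.07 V.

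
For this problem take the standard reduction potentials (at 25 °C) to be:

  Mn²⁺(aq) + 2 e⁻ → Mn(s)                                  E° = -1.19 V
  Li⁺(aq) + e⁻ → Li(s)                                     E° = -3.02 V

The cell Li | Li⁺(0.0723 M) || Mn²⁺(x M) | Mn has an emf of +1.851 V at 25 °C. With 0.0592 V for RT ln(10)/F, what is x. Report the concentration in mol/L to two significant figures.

Mn²⁺/Mn is the cathode, Li⁺/Li the anode: E°cell = +1.83 V, n = 2.
Overall reaction: Mn²⁺(aq) + 2 Li(s) → Mn(s) + 2 Li⁺(aq); Q = [Li⁺]^2/[Mn²⁺]^1.
From E = E° − (0.0592/n) log Q: log Q = (E° − E)·n/0.0592 = (+1.83 − (+1.851))·2/0.0592 = -0.7095.
So 1·log[Mn²⁺] = 2·log(0.0723) − log Q = -2.2817 − (-0.7095) = -1.5722; [Mn²⁺] = 10^(-1.5722) ≈ 0.027 M.

0.027 M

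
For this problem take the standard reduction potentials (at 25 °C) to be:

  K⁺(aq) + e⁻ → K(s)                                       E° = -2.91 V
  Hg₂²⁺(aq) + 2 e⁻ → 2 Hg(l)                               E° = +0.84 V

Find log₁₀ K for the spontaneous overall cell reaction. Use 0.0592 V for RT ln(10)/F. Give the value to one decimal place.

Cathode: Hg₂²⁺/Hg; anode: K⁺/K. E°cell = +3.75 V, n = 2.
log K = nE°cell / 0.0592 = (2)(+3.75) / 0.0592 = 126.7.

126.7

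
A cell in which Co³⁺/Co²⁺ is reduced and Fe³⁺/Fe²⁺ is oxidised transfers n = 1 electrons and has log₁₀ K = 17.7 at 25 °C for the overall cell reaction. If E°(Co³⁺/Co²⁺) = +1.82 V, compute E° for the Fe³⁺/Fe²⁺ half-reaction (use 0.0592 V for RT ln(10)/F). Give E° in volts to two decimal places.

+0.77 V

E°cell = (0.0592/n)·log K = (0.0592/1)(17.7) = +1.048 V.
Since Co³⁺/Co²⁺ is the cathode and Fe³⁺/Fe²⁺ the anode, E°cell = E°(Co³⁺/Co²⁺) − E°(Fe³⁺/Fe²⁺).
So E°(Fe³⁺/Fe²⁺) = E°(Co³⁺/Co²⁺) − E°cell = (+1.82) − (+1.048) = +0.77 V.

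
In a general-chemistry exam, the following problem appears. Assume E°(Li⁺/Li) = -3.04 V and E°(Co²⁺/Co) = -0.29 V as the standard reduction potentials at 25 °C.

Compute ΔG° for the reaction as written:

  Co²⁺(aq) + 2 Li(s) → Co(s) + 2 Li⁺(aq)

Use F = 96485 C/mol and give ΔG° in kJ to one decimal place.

As written, Co²⁺/Co is reduced (cathode) and Li⁺/Li is oxidised (anode), so E°cell = (-0.29) − (-3.04) = +2.75 V.
Balancing electrons gives n = 2.
ΔG° = −nFE° = −(2)(96485)(+2.75) = -530,668 J = -530.7 kJ.

-530.7 kJ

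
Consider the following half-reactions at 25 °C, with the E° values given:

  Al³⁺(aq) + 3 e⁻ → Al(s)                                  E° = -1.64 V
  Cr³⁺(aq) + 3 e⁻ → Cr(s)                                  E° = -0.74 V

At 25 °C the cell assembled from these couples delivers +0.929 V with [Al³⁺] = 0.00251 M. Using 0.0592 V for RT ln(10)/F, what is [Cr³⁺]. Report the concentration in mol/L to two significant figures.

0.074 M

Cr³⁺/Cr is the cathode, Al³⁺/Al the anode: E°cell = +0.90 V, n = 3.
Overall reaction: Cr³⁺(aq) + Al(s) → Cr(s) + Al³⁺(aq); Q = [Al³⁺]^1/[Cr³⁺]^1.
From E = E° − (0.0592/n) log Q: log Q = (E° − E)·n/0.0592 = (+0.90 − (+0.929))·3/0.0592 = -1.4696.
So 1·log[Cr³⁺] = 1·log(0.00251) − log Q = -2.6003 − (-1.4696) = -1.1307; [Cr³⁺] = 10^(-1.1307) ≈ 0.074 M.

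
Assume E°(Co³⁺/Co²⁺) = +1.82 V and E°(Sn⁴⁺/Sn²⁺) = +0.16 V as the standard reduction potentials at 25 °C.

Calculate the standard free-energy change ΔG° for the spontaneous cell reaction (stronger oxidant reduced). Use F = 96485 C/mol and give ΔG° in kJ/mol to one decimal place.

Co³⁺/Co²⁺ (E° = +1.82 V) is the cathode; Sn⁴⁺/Sn²⁺ (E° = +0.16 V) is the anode, so E°cell = +1.66 V.
Balancing electrons gives n = 2 (lcm of 1 and 2).
ΔG° = −nFE° = −(2)(96485)(+1.66) = -320,330 J = -320.3 kJ/mol.

-320.3 kJ/mol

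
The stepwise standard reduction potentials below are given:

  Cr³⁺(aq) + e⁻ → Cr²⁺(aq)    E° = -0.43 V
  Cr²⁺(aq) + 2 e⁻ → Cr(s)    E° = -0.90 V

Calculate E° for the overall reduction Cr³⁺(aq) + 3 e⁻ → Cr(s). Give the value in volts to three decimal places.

-0.743 V

Adding the free-energy changes (−nFE°) of the two steps gives −n₃FE°₃ = −n₁FE°₁ − n₂FE°₂.
E°₃ = (1×-0.43 + 2×-0.90) / 3 = (-2.230) / 3 = -0.743 V.
E° values themselves are not directly additive — weighting by electron count is essential.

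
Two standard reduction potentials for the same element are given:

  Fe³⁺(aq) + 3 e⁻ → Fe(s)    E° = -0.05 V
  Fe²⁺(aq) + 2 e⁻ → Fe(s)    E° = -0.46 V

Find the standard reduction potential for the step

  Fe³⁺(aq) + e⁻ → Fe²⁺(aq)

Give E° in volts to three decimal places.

+0.770 V

Sequential free energies add, so n₃E°₃ = n₁E°₁ + n₂E°₂.
With n₃ = 3, and the known step contributing 2×(-0.46) V, the unknown satisfies 1·E° = 3×(-0.05) − 2×(-0.46) = +0.770.
E° = +0.770 / 1 = +0.770 V.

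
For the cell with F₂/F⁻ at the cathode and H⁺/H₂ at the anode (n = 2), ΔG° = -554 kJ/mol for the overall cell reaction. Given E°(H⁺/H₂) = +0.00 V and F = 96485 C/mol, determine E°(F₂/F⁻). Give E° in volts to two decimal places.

+2.87 V

E°cell = −ΔG°/(nF) = −(-554×10³)/((2)(96485)) = +2.871 V.
Since F₂/F⁻ is the cathode and H⁺/H₂ the anode, E°cell = E°(F₂/F⁻) − E°(H⁺/H₂).
So E°(F₂/F⁻) = E°cell + E°(H⁺/H₂) = +2.871 + (+0.00) = +2.87 V.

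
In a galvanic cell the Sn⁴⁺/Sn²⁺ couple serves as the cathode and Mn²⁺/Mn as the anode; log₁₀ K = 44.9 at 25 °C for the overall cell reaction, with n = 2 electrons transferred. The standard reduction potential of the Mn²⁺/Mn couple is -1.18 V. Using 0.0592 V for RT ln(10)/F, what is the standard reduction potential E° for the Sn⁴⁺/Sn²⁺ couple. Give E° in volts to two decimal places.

+0.15 V

E°cell = (0.0592/n)·log K = (0.0592/2)(44.9) = +1.329 V.
Since Sn⁴⁺/Sn²⁺ is the cathode and Mn²⁺/Mn the anode, E°cell = E°(Sn⁴⁺/Sn²⁺) − E°(Mn²⁺/Mn).
So E°(Sn⁴⁺/Sn²⁺) = E°cell + E°(Mn²⁺/Mn) = +1.329 + (-1.18) = +0.15 V.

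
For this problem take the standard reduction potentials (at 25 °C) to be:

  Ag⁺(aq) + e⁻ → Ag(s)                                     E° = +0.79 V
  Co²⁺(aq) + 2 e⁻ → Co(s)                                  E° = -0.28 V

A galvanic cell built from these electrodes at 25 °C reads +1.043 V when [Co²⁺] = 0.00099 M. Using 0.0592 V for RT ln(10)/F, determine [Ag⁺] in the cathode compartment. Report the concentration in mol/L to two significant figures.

Ag⁺/Ag is the cathode, Co²⁺/Co the anode: E°cell = +1.07 V, n = 2.
Overall reaction: 2 Ag⁺(aq) + Co(s) → 2 Ag(s) + Co²⁺(aq); Q = [Co²⁺]^1/[Ag⁺]^2.
From E = E° − (0.0592/n) log Q: log Q = (E° − E)·n/0.0592 = (+1.07 − (+1.043))·2/0.0592 = 0.9122.
So 2·log[Ag⁺] = 1·log(0.00099) − log Q = -3.0044 − (0.9122) = -3.9166; log[Ag⁺] = -3.9166 / 2 = -1.9583; [Ag⁺] = 10^(-1.9583) ≈ 0.011 M.

0.011 M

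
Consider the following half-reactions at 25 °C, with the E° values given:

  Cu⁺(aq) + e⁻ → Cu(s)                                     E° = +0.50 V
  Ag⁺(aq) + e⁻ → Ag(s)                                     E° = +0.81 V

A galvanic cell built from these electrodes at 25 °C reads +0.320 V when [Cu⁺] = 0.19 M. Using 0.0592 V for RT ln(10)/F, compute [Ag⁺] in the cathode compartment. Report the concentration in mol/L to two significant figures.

Ag⁺/Ag is the cathode, Cu⁺/Cu the anode: E°cell = +0.31 V, n = 1.
Overall reaction: Ag⁺(aq) + Cu(s) → Ag(s) + Cu⁺(aq); Q = [Cu⁺]^1/[Ag⁺]^1.
From E = E° − (0.0592/n) log Q: log Q = (E° − E)·n/0.0592 = (+0.31 − (+0.320))·1/0.0592 = -0.1689.
So 1·log[Ag⁺] = 1·log(0.19) − log Q = -0.7212 − (-0.1689) = -0.5523; [Ag⁺] = 10^(-0.5523) ≈ 0.28 M.

0.28 M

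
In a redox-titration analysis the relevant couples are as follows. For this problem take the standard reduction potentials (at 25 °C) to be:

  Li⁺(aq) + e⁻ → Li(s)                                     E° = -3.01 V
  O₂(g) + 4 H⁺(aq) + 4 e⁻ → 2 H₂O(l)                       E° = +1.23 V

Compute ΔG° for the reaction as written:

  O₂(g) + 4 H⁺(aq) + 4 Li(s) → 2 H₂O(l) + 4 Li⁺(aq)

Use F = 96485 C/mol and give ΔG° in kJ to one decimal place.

-1636.4 kJ

As written, O₂/H₂O is reduced (cathode) and Li⁺/Li is oxidised (anode), so E°cell = (+1.23) − (-3.01) = +4.24 V.
Balancing electrons gives n = 4.
ΔG° = −nFE° = −(4)(96485)(+4.24) = -1,636,386 J = -1636.4 kJ.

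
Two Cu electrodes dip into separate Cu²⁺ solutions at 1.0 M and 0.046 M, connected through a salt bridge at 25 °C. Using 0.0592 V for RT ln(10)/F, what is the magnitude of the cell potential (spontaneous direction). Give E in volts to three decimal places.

+0.040 V

For a concentration cell E°cell = 0. The 1.0 M side is the cathode (reduction is favoured where [Cu²⁺] is higher).
With n = 2, E = −(0.0592/2) log([Cu²⁺]ₐₙ/[Cu²⁺]꜀ₐₜ) = −(0.0592/2) log(0.046/1) = −(0.0592/2)(-1.337) = +0.040 V.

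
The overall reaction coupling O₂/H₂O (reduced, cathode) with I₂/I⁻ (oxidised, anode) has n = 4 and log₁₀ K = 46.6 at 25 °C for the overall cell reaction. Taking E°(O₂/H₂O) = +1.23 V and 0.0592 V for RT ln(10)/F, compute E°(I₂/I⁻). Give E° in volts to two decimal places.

+0.54 V

E°cell = (0.0592/n)·log K = (0.0592/4)(46.6) = +0.690 V.
Since O₂/H₂O is the cathode and I₂/I⁻ the anode, E°cell = E°(O₂/H₂O) − E°(I₂/I⁻).
So E°(I₂/I⁻) = E°(O₂/H₂O) − E°cell = (+1.23) − (+0.690) = +0.54 V.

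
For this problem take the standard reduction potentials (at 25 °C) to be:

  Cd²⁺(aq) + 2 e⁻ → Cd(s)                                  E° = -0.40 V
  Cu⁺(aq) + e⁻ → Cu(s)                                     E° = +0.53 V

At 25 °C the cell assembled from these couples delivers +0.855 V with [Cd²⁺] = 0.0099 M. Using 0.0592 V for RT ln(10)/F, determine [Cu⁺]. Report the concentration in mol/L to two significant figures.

0.0054 M

Cu⁺/Cu is the cathode, Cd²⁺/Cd the anode: E°cell = +0.93 V, n = 2.
Overall reaction: 2 Cu⁺(aq) + Cd(s) → 2 Cu(s) + Cd²⁺(aq); Q = [Cd²⁺]^1/[Cu⁺]^2.
From E = E° − (0.0592/n) log Q: log Q = (E° − E)·n/0.0592 = (+0.93 − (+0.855))·2/0.0592 = 2.5338.
So 2·log[Cu⁺] = 1·log(0.0099) − log Q = -2.0044 − (2.5338) = -4.5382; log[Cu⁺] = -4.5382 / 2 = -2.2691; [Cu⁺] = 10^(-2.2691) ≈ 0.0054 M.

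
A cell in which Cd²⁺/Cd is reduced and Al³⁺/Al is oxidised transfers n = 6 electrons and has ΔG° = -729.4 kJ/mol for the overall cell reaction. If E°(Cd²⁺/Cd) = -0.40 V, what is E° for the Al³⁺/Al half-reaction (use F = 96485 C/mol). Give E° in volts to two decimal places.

-1.66 V

E°cell = −ΔG°/(nF) = −(-729.4×10³)/((6)(96485)) = +1.260 V.
Since Cd²⁺/Cd is the cathode and Al³⁺/Al the anode, E°cell = E°(Cd²⁺/Cd) − E°(Al³⁺/Al).
So E°(Al³⁺/Al) = E°(Cd²⁺/Cd) − E°cell = (-0.40) − (+1.260) = -1.66 V.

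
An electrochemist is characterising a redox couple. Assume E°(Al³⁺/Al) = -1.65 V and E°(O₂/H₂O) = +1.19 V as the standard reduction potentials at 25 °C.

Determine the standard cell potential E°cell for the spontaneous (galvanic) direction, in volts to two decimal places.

+2.84 V

The O₂/H₂O couple has the higher reduction potential, so it is the cathode; Al³⁺/Al is oxidised at the anode.
E°cell = E°(cathode) − E°(anode) = (+1.19) − (-1.65) = +2.84 V.
Since E°cell > 0, the reaction is spontaneous under standard conditions.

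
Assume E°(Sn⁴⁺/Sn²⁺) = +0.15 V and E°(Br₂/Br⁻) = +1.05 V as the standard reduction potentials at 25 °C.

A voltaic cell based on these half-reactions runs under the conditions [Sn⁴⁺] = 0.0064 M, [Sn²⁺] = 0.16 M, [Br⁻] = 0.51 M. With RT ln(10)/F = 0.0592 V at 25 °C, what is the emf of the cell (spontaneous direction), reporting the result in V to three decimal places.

+0.959 V

Br₂/Br⁻ is the cathode (higher E°), Sn⁴⁺/Sn²⁺ the anode: E°cell = +1.05 − (+0.15) = +0.90 V, n = 2.
Overall: Br₂(l) + Sn²⁺(aq) → 2 Br⁻(aq) + Sn⁴⁺(aq)
Q = [Br⁻]^2·[Sn⁴⁺] / ([Sn²⁺]); log Q = -1.983.
E = E° − (0.0592/n) log Q = +0.90 − (0.0592/2)(-1.983) = +0.959 V.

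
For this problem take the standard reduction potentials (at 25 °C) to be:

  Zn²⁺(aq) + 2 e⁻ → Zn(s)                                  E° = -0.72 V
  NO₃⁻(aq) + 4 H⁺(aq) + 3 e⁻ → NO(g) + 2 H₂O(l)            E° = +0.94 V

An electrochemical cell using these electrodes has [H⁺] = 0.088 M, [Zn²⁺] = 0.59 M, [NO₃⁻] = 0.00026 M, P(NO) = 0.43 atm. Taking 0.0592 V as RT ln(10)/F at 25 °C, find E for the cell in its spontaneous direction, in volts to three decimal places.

+1.520 V

NO₃⁻/NO is the cathode (higher E°), Zn²⁺/Zn the anode: E°cell = +0.94 − (-0.72) = +1.66 V, n = 6.
Overall: 2 NO₃⁻(aq) + 8 H⁺(aq) + 3 Zn(s) → 2 NO(g) + 4 H₂O(l) + 3 Zn²⁺(aq)
Q = P(NO)^2·[Zn²⁺]^3 / ([NO₃⁻]^2·[H⁺]^8); log Q = 14.194.
E = E° − (0.0592/n) log Q = +1.66 − (0.0592/6)(14.194) = +1.520 V.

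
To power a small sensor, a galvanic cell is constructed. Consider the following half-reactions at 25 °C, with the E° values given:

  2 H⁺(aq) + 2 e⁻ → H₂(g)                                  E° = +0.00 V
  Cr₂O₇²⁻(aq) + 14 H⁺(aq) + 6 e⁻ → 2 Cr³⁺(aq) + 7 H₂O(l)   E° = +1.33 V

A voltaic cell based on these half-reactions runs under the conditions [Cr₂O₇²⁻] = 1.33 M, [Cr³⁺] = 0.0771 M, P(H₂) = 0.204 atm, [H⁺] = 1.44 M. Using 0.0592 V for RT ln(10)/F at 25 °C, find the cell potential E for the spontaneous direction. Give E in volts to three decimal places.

+1.345 V

Cr₂O₇²⁻/Cr³⁺ is the cathode (higher E°), H⁺/H₂ the anode: E°cell = +1.33 − (+0.00) = +1.33 V, n = 6.
Overall: Cr₂O₇²⁻(aq) + 8 H⁺(aq) + 3 H₂(g) → 2 Cr³⁺(aq) + 7 H₂O(l)
Q = [Cr³⁺]^2 / ([Cr₂O₇²⁻]·[H⁺]^8·P(H₂)^3); log Q = -1.546.
E = E° − (0.0592/n) log Q = +1.33 − (0.0592/6)(-1.546) = +1.345 V.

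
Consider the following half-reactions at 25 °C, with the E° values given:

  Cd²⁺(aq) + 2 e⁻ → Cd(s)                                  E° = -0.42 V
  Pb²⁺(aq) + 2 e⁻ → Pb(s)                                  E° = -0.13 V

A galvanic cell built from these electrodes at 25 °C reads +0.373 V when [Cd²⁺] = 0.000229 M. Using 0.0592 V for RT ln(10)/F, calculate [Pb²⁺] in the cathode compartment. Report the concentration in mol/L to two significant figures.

0.15 M

Pb²⁺/Pb is the cathode, Cd²⁺/Cd the anode: E°cell = +0.29 V, n = 2.
Overall reaction: Pb²⁺(aq) + Cd(s) → Pb(s) + Cd²⁺(aq); Q = [Cd²⁺]^1/[Pb²⁺]^1.
From E = E° − (0.0592/n) log Q: log Q = (E° − E)·n/0.0592 = (+0.29 − (+0.373))·2/0.0592 = -2.8041.
So 1·log[Pb²⁺] = 1·log(0.000229) − log Q = -3.6402 − (-2.8041) = -0.8361; [Pb²⁺] = 10^(-0.8361) ≈ 0.15 M.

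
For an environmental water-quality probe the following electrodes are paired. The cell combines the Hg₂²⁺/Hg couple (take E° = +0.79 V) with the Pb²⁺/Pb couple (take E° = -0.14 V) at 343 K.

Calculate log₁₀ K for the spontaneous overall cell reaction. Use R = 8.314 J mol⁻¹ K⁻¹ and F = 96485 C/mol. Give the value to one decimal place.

27.3

Cathode: Hg₂²⁺/Hg; anode: Pb²⁺/Pb. E°cell = (+0.79) − (-0.14) = +0.93 V, with n = 2.
ΔG° = −nFE° = −RT ln K, so ln K = nFE°/(RT) = (2)(96485)(+0.93) / ((8.314)(343)) = 62.932.
log₁₀ K = 62.932 / ln 10 = 27.3.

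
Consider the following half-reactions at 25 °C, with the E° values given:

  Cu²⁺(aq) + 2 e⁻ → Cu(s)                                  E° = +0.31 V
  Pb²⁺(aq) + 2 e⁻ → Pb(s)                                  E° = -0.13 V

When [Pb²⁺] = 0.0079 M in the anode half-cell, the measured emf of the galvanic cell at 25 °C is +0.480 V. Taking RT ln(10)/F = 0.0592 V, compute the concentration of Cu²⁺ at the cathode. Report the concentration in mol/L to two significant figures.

0.18 M

Cu²⁺/Cu is the cathode, Pb²⁺/Pb the anode: E°cell = +0.44 V, n = 2.
Overall reaction: Cu²⁺(aq) + Pb(s) → Cu(s) + Pb²⁺(aq); Q = [Pb²⁺]^1/[Cu²⁺]^1.
From E = E° − (0.0592/n) log Q: log Q = (E° − E)·n/0.0592 = (+0.44 − (+0.480))·2/0.0592 = -1.3514.
So 1·log[Cu²⁺] = 1·log(0.0079) − log Q = -2.1024 − (-1.3514) = -0.7510; [Cu²⁺] = 10^(-0.7510) ≈ 0.18 M.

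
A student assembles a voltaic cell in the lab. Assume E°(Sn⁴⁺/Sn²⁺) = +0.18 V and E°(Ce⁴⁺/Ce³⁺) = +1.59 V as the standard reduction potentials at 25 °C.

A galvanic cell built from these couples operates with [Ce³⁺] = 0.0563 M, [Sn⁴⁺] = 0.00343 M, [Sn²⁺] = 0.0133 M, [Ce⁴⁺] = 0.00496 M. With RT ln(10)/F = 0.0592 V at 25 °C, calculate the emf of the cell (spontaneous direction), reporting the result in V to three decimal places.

Ce⁴⁺/Ce³⁺ is the cathode (higher E°), Sn⁴⁺/Sn²⁺ the anode: E°cell = +1.59 − (+0.18) = +1.41 V, n = 2.
Overall: 2 Ce⁴⁺(aq) + Sn²⁺(aq) → 2 Ce³⁺(aq) + Sn⁴⁺(aq)
Q = [Ce³⁺]^2·[Sn⁴⁺] / ([Ce⁴⁺]^2·[Sn²⁺]); log Q = 1.521.
E = E° − (0.0592/n) log Q = +1.41 − (0.0592/2)(1.521) = +1.365 V.

+1.365 V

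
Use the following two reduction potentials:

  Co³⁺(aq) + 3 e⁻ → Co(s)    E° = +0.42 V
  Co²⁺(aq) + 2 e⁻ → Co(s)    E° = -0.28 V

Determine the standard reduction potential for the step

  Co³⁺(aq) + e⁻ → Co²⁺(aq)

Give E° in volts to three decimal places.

+1.820 V

Sequential free energies add, so n₃E°₃ = n₁E°₁ + n₂E°₂.
With n₃ = 3, and the known step contributing 2×(-0.28) V, the unknown satisfies 1·E° = 3×(+0.42) − 2×(-0.28) = +1.820.
E° = +1.820 / 1 = +1.820 V.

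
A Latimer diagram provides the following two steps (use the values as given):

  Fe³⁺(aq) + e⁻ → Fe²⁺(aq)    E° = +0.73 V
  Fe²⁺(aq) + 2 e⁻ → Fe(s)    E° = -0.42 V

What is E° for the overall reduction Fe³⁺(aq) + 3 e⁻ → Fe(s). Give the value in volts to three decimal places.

Since ΔG° = −nFE° is additive over sequential reductions, n₃E°₃ = n₁E°₁ + n₂E°₂.
E°₃ = (1×+0.73 + 2×-0.42) / 3 = (-0.110) / 3 = -0.037 V.
Simply averaging or adding the two E° values would be wrong; the electron-weighted sum is required.

-0.037 V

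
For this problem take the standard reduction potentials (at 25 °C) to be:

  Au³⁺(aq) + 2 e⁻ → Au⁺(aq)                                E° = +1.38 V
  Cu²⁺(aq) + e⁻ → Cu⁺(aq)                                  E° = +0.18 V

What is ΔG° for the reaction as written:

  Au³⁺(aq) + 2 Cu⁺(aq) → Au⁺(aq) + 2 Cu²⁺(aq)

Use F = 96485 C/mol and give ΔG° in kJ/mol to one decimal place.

As written, Au³⁺/Au⁺ is reduced (cathode) and Cu²⁺/Cu⁺ is oxidised (anode), so E°cell = (+1.38) − (+0.18) = +1.20 V.
Balancing electrons gives n = 2.
ΔG° = −nFE° = −(2)(96485)(+1.20) = -231,564 J = -231.6 kJ/mol.

-231.6 kJ/mol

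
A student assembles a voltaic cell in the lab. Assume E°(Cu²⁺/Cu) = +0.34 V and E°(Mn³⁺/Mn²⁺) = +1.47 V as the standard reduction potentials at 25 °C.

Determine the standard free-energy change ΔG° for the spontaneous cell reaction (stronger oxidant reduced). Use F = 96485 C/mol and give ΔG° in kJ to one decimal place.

-218.1 kJ

Mn³⁺/Mn²⁺ (E° = +1.47 V) is the cathode; Cu²⁺/Cu (E° = +0.34 V) is the anode, so E°cell = +1.13 V.
Balancing electrons gives n = 2 (lcm of 1 and 2).
ΔG° = −nFE° = −(2)(96485)(+1.13) = -218,056 J = -218.1 kJ.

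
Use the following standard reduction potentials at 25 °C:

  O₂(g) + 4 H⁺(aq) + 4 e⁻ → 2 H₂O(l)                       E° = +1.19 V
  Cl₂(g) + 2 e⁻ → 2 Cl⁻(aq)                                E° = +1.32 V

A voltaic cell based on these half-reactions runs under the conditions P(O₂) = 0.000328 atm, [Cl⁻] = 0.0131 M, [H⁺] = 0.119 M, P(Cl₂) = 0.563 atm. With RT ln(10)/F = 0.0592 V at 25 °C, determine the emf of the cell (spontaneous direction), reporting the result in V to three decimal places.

+0.340 V

Cl₂/Cl⁻ is the cathode (higher E°), O₂/H₂O the anode: E°cell = +1.32 − (+1.19) = +0.13 V, n = 4.
Overall: 2 Cl₂(g) + 2 H₂O(l) → 4 Cl⁻(aq) + O₂(g) + 4 H⁺(aq)
Q = [Cl⁻]^4·P(O₂)·[H⁺]^4 / (P(Cl₂)^2); log Q = -14.214.
E = E° − (0.0592/n) log Q = +0.13 − (0.0592/4)(-14.214) = +0.340 V.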